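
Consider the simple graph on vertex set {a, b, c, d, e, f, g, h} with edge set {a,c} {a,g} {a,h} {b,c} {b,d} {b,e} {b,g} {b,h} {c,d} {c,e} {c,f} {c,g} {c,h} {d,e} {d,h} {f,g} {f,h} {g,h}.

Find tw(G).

A width-3 tree decomposition is:
Bags: B1 = {b, c, g, h}  B2 = {c, f, g, h}  B3 = {b, c, d, h}  B4 = {b, c, d, e}  B5 = {a, c, g, h}
Tree: B1–B2, B1–B3, B3–B4, B2–B5
Every bag has size at most 4, so the width is 4 − 1 = 3 and tw(G) ≤ 3. For the lower bound, the 4 vertices {b, c, d, e} are pairwise adjacent, and any tree decomposition puts a clique entirely inside one bag — forcing width ≥ 3. Therefore the treewidth is 3.

3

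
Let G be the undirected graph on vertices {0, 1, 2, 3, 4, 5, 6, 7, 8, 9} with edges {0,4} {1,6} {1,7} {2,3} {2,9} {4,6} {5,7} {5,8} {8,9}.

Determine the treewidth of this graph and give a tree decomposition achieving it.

The largest bag has 2 vertices, giving width 1; this decomposition certifies tw(G) ≤ 1. Since G has at least one edge (e.g. 3–2), it is not an edgeless graph, so tw(G) ≥ 1. The upper and lower bounds meet at 1, so that is the treewidth.

Treewidth 1.
One such decomposition:
Bags: B1 = {2, 3}  B2 = {2, 9}  B3 = {8, 9}  B4 = {5, 8}  B5 = {5, 7}  B6 = {1, 7}  B7 = {1, 6}  B8 = {4, 6}  B9 = {0, 4}
Tree: B1–B2, B2–B3, B3–B4, B4–B5, B5–B6, B6–B7, B7–B8, B8–B9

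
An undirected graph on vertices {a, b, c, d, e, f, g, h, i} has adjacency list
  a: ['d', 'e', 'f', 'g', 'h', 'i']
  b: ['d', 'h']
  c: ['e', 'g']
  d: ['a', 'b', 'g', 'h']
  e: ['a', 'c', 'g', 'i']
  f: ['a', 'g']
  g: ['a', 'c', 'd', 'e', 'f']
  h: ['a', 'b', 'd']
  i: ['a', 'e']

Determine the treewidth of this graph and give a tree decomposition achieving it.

Each bag holds 3 vertices, so the decomposition has width 2, which upper-bounds the treewidth. Conversely, {c, e, g} is a clique of size 3, and the vertices of any clique must share a bag in every tree decomposition; so some bag has ≥ 3 vertices and tw(G) ≥ 2. Therefore the treewidth is 2.

Treewidth 2.
One optimal decomposition is:
Bags: B1 = {a, e, g}  B2 = {c, e, g}  B3 = {a, d, g}  B4 = {a, e, i}  B5 = {a, d, h}  B6 = {b, d, h}  B7 = {a, f, g}
Tree: B1–B2, B1–B3, B1–B4, B3–B5, B5–B6, B1–B7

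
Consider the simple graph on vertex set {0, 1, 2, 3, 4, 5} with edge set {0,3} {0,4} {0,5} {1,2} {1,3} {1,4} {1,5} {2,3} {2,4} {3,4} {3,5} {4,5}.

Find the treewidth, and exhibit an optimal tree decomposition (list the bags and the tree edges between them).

The largest bag has 4 vertices, giving width 3; this decomposition certifies tw(G) ≤ 3. Conversely, {0, 3, 4, 5} is a clique of size 4, and the vertices of any clique must share a bag in every tree decomposition; so some bag has ≥ 4 vertices and tw(G) ≥ 3. The upper and lower bounds meet at 3, so that is the treewidth.

Treewidth 3.
Bags: B1 = {0, 3, 4, 5}  B2 = {1, 3, 4, 5}  B3 = {1, 2, 3, 4}
Tree: B1–B2, B2–B3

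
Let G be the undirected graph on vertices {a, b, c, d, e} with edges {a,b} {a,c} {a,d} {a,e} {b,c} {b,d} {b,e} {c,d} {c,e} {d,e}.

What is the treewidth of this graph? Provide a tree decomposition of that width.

With just one bag of size 5, the width is 5 − 1 = 4, so tw(G) ≤ 4. For the lower bound, the 5 vertices {a, b, c, d, e} are pairwise adjacent, and any tree decomposition puts a clique entirely inside one bag — forcing width ≥ 4. Therefore the treewidth is 4.

Treewidth 4.
Bags: B1 = {a, b, c, d, e}
Tree: (single bag)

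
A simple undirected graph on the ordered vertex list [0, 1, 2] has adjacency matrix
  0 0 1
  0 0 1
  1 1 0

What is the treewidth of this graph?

1

A width-1 tree decomposition is:
Bags: B1 = {0, 2}  B2 = {1, 2}
Tree: B1–B2
Each bag holds 2 vertices, so the decomposition has width 1, which upper-bounds the treewidth. Any graph with an edge has treewidth ≥ 1, and G has the edge 2–0. Combining the bounds, tw(G) = 1.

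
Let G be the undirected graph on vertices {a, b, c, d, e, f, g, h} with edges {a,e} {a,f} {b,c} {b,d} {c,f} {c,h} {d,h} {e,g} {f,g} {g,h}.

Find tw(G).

A width-2 tree decomposition is:
Bags: B1 = {a, e, f}  B2 = {e, f, g}  B3 = {c, f, g}  B4 = {c, g, h}  B5 = {b, c, h}  B6 = {b, d, h}
Tree: B1–B2, B2–B3, B3–B4, B4–B5, B5–B6
Every bag has size at most 3, so the width is 3 − 1 = 2 and tw(G) ≤ 2. For the lower bound, G contains the cycle a–e–g–f–a, so G is not a forest; only forests have treewidth ≤ 1, hence tw(G) ≥ 2. Therefore the treewidth is 2.

2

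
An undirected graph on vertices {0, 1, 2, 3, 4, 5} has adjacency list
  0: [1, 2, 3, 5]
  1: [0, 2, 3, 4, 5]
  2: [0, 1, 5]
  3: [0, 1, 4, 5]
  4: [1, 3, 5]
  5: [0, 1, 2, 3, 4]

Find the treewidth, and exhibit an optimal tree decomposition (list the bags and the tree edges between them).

Each bag holds 4 vertices, so the decomposition has width 3, which upper-bounds the treewidth. Conversely, {0, 1, 2, 5} is a clique of size 4, and the vertices of any clique must share a bag in every tree decomposition; so some bag has ≥ 4 vertices and tw(G) ≥ 3. Hence tw(G) = 3 exactly.

Treewidth 3.
One such decomposition:
Bags: B1 = {0, 1, 3, 5}  B2 = {1, 3, 4, 5}  B3 = {0, 1, 2, 5}
Tree: B1–B2, B1–B3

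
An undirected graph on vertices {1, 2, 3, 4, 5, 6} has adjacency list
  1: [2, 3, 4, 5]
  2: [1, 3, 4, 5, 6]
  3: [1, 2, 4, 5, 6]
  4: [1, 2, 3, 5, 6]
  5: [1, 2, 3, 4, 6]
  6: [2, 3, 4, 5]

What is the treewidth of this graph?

4

A width-4 tree decomposition is:
Bags: B1 = {1, 2, 3, 4, 5}  B2 = {2, 3, 4, 5, 6}
Tree: B1–B2
Each bag holds 5 vertices, so the decomposition has width 4, which upper-bounds the treewidth. Conversely, {1, 2, 3, 4, 5} is a clique of size 5, and the vertices of any clique must share a bag in every tree decomposition; so some bag has ≥ 5 vertices and tw(G) ≥ 4. Hence tw(G) = 4 exactly.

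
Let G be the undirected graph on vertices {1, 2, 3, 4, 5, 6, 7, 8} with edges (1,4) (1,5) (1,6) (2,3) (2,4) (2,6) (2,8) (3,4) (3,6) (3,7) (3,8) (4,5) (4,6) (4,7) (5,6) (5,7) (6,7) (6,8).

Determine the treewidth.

A width-3 tree decomposition is:
Bags: B1 = {2, 3, 4, 6}  B2 = {2, 3, 6, 8}  B3 = {3, 4, 6, 7}  B4 = {4, 5, 6, 7}  B5 = {1, 4, 5, 6}
Tree: B1–B2, B1–B3, B3–B4, B4–B5
Every bag has size at most 4, so the width is 4 − 1 = 3 and tw(G) ≤ 3. For the lower bound, the 4 vertices {2, 3, 6, 8} are pairwise adjacent, and any tree decomposition puts a clique entirely inside one bag — forcing width ≥ 3. Therefore the treewidth is 3.

3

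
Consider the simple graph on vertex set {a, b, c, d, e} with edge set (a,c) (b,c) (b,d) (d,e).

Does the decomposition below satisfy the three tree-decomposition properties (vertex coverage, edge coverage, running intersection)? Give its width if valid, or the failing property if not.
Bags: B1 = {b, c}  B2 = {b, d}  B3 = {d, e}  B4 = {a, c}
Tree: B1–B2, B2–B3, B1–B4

Every vertex of G appears in some bag (union = {a, b, c, d, e}); every edge is covered by a bag; and for each vertex v the set of bags containing v is connected in the bag tree. The decomposition is therefore valid. The largest bag has 2 vertices, so the width is 1.

Yes; width 1.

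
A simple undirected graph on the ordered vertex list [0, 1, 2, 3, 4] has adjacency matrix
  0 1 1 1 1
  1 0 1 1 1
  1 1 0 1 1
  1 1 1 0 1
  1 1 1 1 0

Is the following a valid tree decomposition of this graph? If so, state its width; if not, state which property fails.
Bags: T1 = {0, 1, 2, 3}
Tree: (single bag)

No — vertex 4 appears in no bag.

A tree decomposition must satisfy three properties: every vertex lies in some bag; for every edge, both endpoints lie together in some bag; and for every vertex, the bags containing it form a connected subtree. Here vertex 4 appears in no bag, so the decomposition is invalid.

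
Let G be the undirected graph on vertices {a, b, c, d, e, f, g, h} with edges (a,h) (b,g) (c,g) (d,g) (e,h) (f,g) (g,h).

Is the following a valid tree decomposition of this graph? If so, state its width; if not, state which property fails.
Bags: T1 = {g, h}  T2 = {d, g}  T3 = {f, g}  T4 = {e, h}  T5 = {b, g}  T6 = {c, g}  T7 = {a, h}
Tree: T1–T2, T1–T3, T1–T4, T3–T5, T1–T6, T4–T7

Every vertex of G appears in some bag (union = {a, b, c, d, e, f, g, h}); every edge is covered by a bag; and for each vertex v the set of bags containing v is connected in the bag tree. The decomposition is therefore valid. The largest bag has 2 vertices, so the width is 1.

Yes; width 1.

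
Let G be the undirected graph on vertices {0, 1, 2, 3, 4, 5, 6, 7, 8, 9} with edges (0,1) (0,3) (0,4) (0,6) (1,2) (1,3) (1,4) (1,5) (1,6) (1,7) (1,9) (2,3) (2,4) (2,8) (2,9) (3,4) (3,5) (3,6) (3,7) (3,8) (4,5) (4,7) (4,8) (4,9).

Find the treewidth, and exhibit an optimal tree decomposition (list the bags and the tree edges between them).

Treewidth 3.
One such decomposition:
Bags: B1 = {0, 1, 3, 4}  B2 = {1, 2, 3, 4}  B3 = {1, 3, 4, 5}  B4 = {0, 1, 3, 6}  B5 = {2, 3, 4, 8}  B6 = {1, 2, 4, 9}  B7 = {1, 3, 4, 7}
Tree: B1–B2, B2–B3, B1–B4, B2–B5, B2–B6, B1–B7

Each bag holds 4 vertices, so the decomposition has width 3, which upper-bounds the treewidth. On the other hand G contains the 4-clique {2, 3, 4, 8}. A clique must lie in a single bag of any decomposition, so no decomposition can have width below 3. The upper and lower bounds meet at 3, so that is the treewidth.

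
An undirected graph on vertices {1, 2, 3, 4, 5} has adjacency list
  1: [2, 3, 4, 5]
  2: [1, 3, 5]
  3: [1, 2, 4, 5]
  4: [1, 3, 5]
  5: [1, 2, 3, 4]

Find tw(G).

3

A width-3 tree decomposition is:
Bags: B1 = {1, 2, 3, 5}  B2 = {1, 3, 4, 5}
Tree: B1–B2
Every bag has size at most 4, so the width is 4 − 1 = 3 and tw(G) ≤ 3. For the lower bound, the 4 vertices {1, 2, 3, 5} are pairwise adjacent, and any tree decomposition puts a clique entirely inside one bag — forcing width ≥ 3. Hence tw(G) = 3 exactly.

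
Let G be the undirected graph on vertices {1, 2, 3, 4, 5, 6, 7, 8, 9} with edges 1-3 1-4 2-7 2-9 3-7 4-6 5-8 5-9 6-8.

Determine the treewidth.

2

A width-2 tree decomposition is:
Bags: B1 = {2, 3, 7}  B2 = {1, 2, 3}  B3 = {1, 2, 4}  B4 = {2, 4, 6}  B5 = {2, 6, 8}  B6 = {2, 5, 8}  B7 = {2, 5, 9}
Tree: B1–B2, B2–B3, B3–B4, B4–B5, B5–B6, B6–B7
Each bag holds 3 vertices, so the decomposition has width 2, which upper-bounds the treewidth. For the lower bound, G contains the cycle 2–7–3–1–4–6–8–5–9–2, so G is not a forest; only forests have treewidth ≤ 1, hence tw(G) ≥ 2. Combining the bounds, tw(G) = 2.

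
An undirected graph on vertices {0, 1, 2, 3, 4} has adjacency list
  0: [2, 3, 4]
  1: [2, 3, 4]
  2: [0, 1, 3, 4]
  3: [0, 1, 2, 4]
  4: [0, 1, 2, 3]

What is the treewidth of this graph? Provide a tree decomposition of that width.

Treewidth 3.
One such decomposition:
Bags: B1 = {1, 2, 3, 4}  B2 = {0, 2, 3, 4}
Tree: B1–B2

The largest bag has 4 vertices, giving width 3; this decomposition certifies tw(G) ≤ 3. On the other hand G contains the 4-clique {0, 2, 3, 4}. A clique must lie in a single bag of any decomposition, so no decomposition can have width below 3. Hence tw(G) = 3 exactly.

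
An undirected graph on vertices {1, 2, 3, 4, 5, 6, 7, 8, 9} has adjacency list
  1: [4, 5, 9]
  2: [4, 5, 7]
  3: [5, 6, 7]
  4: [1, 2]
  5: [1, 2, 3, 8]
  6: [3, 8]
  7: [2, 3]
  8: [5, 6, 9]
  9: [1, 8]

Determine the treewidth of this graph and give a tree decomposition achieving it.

Treewidth 3.
Bags: B1 = {3, 6, 8, 9}  B2 = {3, 5, 8, 9}  B3 = {1, 3, 5, 9}  B4 = {1, 3, 5, 7}  B5 = {1, 2, 5, 7}  B6 = {1, 2, 4, 7}
Tree: B1–B2, B2–B3, B3–B4, B4–B5, B5–B6

The largest bag has 4 vertices, giving width 3; this decomposition certifies tw(G) ≤ 3. For the lower bound: the 4 vertex sets {6,8,9}, {3}, {5}, {1,2,4,7} are disjoint, each induces a connected subgraph, and every pair is joined by at least one edge of G. Contracting each set to a single vertex therefore yields K_{4} as a minor, and since treewidth is minor-monotone, tw(G) ≥ tw(K_{4}) = 3. The upper and lower bounds meet at 3, so that is the treewidth.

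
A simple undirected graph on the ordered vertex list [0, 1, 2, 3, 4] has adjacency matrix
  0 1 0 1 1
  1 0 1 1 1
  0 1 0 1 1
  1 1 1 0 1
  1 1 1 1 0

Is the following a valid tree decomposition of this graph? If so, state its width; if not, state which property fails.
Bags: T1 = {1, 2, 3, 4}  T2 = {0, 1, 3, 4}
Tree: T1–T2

Yes; width 3.

Checking the three conditions: (i) the bags cover all of {0, 1, 2, 3, 4}; (ii) for each edge, some bag contains both endpoints; (iii) the bags containing any fixed vertex form a subtree. All hold, so the decomposition is valid with width 4 − 1 = 3.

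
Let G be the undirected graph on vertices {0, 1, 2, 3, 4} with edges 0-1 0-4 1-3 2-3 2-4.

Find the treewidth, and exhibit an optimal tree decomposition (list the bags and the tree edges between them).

Every bag has size at most 3, so the width is 3 − 1 = 2 and tw(G) ≤ 2. For the lower bound, G contains the cycle 2–3–1–0–4–2, so G is not a forest; only forests have treewidth ≤ 1, hence tw(G) ≥ 2. Hence tw(G) = 2 exactly.

Treewidth 2.
One such decomposition:
Bags: B1 = {1, 2, 3}  B2 = {0, 1, 2}  B3 = {0, 2, 4}
Tree: B1–B2, B2–B3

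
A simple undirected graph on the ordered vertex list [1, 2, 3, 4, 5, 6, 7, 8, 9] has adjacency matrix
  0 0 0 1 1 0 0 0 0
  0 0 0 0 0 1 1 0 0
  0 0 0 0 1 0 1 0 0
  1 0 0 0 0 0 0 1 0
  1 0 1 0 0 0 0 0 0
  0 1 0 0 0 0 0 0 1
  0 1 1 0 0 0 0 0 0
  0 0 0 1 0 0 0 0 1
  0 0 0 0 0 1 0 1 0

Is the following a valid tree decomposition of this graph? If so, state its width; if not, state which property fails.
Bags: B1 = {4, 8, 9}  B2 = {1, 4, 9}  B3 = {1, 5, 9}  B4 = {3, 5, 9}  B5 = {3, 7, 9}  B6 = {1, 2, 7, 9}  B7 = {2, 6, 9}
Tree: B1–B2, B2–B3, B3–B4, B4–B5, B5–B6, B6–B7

No — bags containing vertex 1 are not connected in the tree.

A tree decomposition must satisfy three properties: every vertex lies in some bag; for every edge, both endpoints lie together in some bag; and for every vertex, the bags containing it form a connected subtree. Here bags containing vertex 1 are not connected in the tree, so the decomposition is invalid.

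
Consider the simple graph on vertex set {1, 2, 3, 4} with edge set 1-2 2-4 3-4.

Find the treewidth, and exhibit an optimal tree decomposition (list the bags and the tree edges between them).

Each bag holds 2 vertices, so the decomposition has width 1, which upper-bounds the treewidth. G has an edge, so its treewidth is at least 1. Hence tw(G) = 1 exactly.

Treewidth 1.
Bags: B1 = {2, 4}  B2 = {1, 2}  B3 = {3, 4}
Tree: B1–B2, B1–B3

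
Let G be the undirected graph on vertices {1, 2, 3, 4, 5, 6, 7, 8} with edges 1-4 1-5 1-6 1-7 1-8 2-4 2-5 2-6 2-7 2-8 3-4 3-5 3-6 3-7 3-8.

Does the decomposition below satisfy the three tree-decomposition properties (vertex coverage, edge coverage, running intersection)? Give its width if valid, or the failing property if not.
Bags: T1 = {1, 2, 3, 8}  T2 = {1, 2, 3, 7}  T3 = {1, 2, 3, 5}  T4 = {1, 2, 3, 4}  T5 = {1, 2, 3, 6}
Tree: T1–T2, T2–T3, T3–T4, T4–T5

Yes; width 3.

Every vertex of G appears in some bag (union = {1, 2, 3, 4, 5, 6, 7, 8}); every edge is covered by a bag; and for each vertex v the set of bags containing v is connected in the bag tree. The decomposition is therefore valid. The largest bag has 4 vertices, so the width is 3.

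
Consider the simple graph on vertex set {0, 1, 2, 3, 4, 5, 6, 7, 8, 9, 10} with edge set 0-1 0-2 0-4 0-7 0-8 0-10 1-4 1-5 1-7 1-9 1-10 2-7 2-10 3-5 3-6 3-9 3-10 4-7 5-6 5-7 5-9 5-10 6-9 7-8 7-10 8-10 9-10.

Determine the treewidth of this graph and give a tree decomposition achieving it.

Each bag holds 4 vertices, so the decomposition has width 3, which upper-bounds the treewidth. For the lower bound, the 4 vertices {1, 5, 9, 10} are pairwise adjacent, and any tree decomposition puts a clique entirely inside one bag — forcing width ≥ 3. The upper and lower bounds meet at 3, so that is the treewidth.

Treewidth 3.
One optimal decomposition is:
Bags: B1 = {1, 5, 7, 10}  B2 = {0, 1, 7, 10}  B3 = {1, 5, 9, 10}  B4 = {3, 5, 9, 10}  B5 = {0, 1, 4, 7}  B6 = {0, 2, 7, 10}  B7 = {3, 5, 6, 9}  B8 = {0, 7, 8, 10}
Tree: B1–B2, B1–B3, B3–B4, B2–B5, B2–B6, B4–B7, B6–B8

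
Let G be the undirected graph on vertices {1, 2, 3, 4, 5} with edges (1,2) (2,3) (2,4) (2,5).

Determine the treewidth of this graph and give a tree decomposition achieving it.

Treewidth 1.
One optimal decomposition is:
Bags: B1 = {2, 3}  B2 = {1, 2}  B3 = {2, 4}  B4 = {2, 5}
Tree: B1–B2, B1–B3, B1–B4

The largest bag has 2 vertices, giving width 1; this decomposition certifies tw(G) ≤ 1. Since G has at least one edge (e.g. 3–2), it is not an edgeless graph, so tw(G) ≥ 1. The upper and lower bounds meet at 1, so that is the treewidth.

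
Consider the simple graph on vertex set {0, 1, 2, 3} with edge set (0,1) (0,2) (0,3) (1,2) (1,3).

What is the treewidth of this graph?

2

A width-2 tree decomposition is:
Bags: B1 = {0, 1, 2}  B2 = {0, 1, 3}
Tree: B1–B2
Every bag has size at most 3, so the width is 3 − 1 = 2 and tw(G) ≤ 2. For the lower bound, the 3 vertices {0, 1, 2} are pairwise adjacent, and any tree decomposition puts a clique entirely inside one bag — forcing width ≥ 2. The upper and lower bounds meet at 2, so that is the treewidth.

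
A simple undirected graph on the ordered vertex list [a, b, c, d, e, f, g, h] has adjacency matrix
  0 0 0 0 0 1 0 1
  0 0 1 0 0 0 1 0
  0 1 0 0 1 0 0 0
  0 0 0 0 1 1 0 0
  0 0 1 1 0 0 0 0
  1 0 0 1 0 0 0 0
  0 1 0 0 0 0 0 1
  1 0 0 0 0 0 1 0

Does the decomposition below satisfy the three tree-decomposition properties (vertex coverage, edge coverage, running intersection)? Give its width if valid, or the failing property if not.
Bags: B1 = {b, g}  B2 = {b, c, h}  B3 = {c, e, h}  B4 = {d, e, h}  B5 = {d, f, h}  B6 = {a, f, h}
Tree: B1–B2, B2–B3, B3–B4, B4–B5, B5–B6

A tree decomposition must satisfy three properties: every vertex lies in some bag; for every edge, both endpoints lie together in some bag; and for every vertex, the bags containing it form a connected subtree. Here edge (h,g) lies in no bag, so the decomposition is invalid.

No — edge (h,g) lies in no bag.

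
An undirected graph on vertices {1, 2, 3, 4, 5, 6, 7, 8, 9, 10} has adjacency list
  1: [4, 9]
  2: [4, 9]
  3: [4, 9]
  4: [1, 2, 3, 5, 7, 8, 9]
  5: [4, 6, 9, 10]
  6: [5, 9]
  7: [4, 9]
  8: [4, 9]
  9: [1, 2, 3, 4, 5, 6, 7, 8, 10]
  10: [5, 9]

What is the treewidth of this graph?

A width-2 tree decomposition is:
Bags: B1 = {4, 7, 9}  B2 = {4, 5, 9}  B3 = {5, 9, 10}  B4 = {5, 6, 9}  B5 = {2, 4, 9}  B6 = {1, 4, 9}  B7 = {3, 4, 9}  B8 = {4, 8, 9}
Tree: B1–B2, B2–B3, B2–B4, B1–B5, B2–B6, B2–B7, B2–B8
Each bag holds 3 vertices, so the decomposition has width 2, which upper-bounds the treewidth. For the lower bound, the 3 vertices {5, 9, 10} are pairwise adjacent, and any tree decomposition puts a clique entirely inside one bag — forcing width ≥ 2. Combining the bounds, tw(G) = 2.

2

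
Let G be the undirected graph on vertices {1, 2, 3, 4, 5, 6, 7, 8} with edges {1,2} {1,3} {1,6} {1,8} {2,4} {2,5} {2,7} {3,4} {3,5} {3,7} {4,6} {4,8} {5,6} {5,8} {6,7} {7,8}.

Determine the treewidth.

4

A width-4 tree decomposition is:
Bags: B1 = {2, 3, 5, 6, 8}  B2 = {2, 3, 6, 7, 8}  B3 = {1, 2, 3, 6, 8}  B4 = {2, 3, 4, 6, 8}
Tree: B1–B2, B2–B3, B3–B4
Every bag has size at most 5, so the width is 5 − 1 = 4 and tw(G) ≤ 4. For the lower bound: the 5 vertex sets {5,8}, {2,7}, {1,3}, {6}, {4} are disjoint, each induces a connected subgraph, and every pair is joined by at least one edge of G. Contracting each set to a single vertex therefore yields K_{5} as a minor, and since treewidth is minor-monotone, tw(G) ≥ tw(K_{5}) = 4. Therefore the treewidth is 4.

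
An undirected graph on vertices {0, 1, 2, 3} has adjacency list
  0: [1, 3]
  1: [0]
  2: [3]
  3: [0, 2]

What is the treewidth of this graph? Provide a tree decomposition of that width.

Treewidth 1.
One such decomposition:
Bags: B1 = {0, 1}  B2 = {0, 3}  B3 = {2, 3}
Tree: B1–B2, B2–B3

Each bag holds 2 vertices, so the decomposition has width 1, which upper-bounds the treewidth. Since G has at least one edge (e.g. 1–0), it is not an edgeless graph, so tw(G) ≥ 1. Therefore the treewidth is 1.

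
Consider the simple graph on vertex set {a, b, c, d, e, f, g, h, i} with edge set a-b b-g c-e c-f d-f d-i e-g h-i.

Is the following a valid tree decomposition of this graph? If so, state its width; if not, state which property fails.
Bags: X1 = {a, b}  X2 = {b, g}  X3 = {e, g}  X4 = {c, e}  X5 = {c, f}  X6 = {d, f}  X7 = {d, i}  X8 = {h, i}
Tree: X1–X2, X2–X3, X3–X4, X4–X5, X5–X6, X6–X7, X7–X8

Yes; width 1.

Checking the three conditions: (i) the bags cover all of {a, b, c, d, e, f, g, h, i}; (ii) for each edge, some bag contains both endpoints; (iii) the bags containing any fixed vertex form a subtree. All hold, so the decomposition is valid with width 2 − 1 = 1.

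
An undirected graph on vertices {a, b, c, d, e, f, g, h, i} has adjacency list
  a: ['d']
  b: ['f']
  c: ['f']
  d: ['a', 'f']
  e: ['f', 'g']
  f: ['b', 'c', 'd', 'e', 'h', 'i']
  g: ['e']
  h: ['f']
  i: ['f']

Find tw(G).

A width-1 tree decomposition is:
Bags: B1 = {b, f}  B2 = {f, h}  B3 = {c, f}  B4 = {e, f}  B5 = {e, g}  B6 = {d, f}  B7 = {f, i}  B8 = {a, d}
Tree: B1–B2, B2–B3, B3–B4, B4–B5, B3–B6, B2–B7, B6–B8
Each bag holds 2 vertices, so the decomposition has width 1, which upper-bounds the treewidth. Since G has at least one edge (e.g. f–b), it is not an edgeless graph, so tw(G) ≥ 1. Combining the bounds, tw(G) = 1.

1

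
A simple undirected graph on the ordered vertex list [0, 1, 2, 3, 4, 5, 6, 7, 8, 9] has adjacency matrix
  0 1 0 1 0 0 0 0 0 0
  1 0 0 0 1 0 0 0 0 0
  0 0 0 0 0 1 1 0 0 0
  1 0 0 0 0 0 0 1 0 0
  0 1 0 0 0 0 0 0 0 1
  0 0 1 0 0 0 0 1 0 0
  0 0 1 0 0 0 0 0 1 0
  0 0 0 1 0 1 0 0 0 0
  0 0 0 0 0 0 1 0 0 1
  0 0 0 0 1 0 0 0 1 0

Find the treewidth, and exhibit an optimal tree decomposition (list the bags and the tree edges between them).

Treewidth 2.
One such decomposition:
Bags: B1 = {1, 4, 9}  B2 = {0, 1, 9}  B3 = {0, 3, 9}  B4 = {3, 7, 9}  B5 = {5, 7, 9}  B6 = {2, 5, 9}  B7 = {2, 6, 9}  B8 = {6, 8, 9}
Tree: B1–B2, B2–B3, B3–B4, B4–B5, B5–B6, B6–B7, B7–B8

The largest bag has 3 vertices, giving width 2; this decomposition certifies tw(G) ≤ 2. Since 9–4–1–0–3–7–5–2–6–8–9 is a cycle in G, G is not acyclic. Forests are exactly the graphs of treewidth ≤ 1, so tw(G) ≥ 2. Hence tw(G) = 2 exactly.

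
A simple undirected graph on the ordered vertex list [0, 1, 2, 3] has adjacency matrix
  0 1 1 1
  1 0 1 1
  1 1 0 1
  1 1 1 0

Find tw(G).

3

A width-3 tree decomposition is:
Bags: B1 = {0, 1, 2, 3}
Tree: (single bag)
A single bag containing all 4 vertices is trivially a valid decomposition of width 3. Conversely, {0, 1, 2, 3} is a clique of size 4, and the vertices of any clique must share a bag in every tree decomposition; so some bag has ≥ 4 vertices and tw(G) ≥ 3. Therefore the treewidth is 3.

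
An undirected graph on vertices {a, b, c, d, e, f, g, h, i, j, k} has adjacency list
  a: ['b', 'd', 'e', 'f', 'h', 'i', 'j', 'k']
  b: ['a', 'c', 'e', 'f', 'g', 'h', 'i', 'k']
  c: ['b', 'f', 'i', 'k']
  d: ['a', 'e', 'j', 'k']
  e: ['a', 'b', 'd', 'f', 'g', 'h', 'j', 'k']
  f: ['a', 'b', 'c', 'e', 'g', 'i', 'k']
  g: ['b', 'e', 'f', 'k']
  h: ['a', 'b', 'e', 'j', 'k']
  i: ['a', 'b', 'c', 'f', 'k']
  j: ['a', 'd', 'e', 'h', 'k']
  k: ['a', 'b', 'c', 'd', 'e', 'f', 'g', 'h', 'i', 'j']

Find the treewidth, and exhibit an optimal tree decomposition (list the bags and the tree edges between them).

The largest bag has 5 vertices, giving width 4; this decomposition certifies tw(G) ≤ 4. Conversely, {a, d, e, j, k} is a clique of size 5, and the vertices of any clique must share a bag in every tree decomposition; so some bag has ≥ 5 vertices and tw(G) ≥ 4. Combining the bounds, tw(G) = 4.

Treewidth 4.
One such decomposition:
Bags: B1 = {a, b, e, h, k}  B2 = {a, e, h, j, k}  B3 = {a, d, e, j, k}  B4 = {a, b, e, f, k}  B5 = {b, e, f, g, k}  B6 = {a, b, f, i, k}  B7 = {b, c, f, i, k}
Tree: B1–B2, B2–B3, B1–B4, B4–B5, B4–B6, B6–B7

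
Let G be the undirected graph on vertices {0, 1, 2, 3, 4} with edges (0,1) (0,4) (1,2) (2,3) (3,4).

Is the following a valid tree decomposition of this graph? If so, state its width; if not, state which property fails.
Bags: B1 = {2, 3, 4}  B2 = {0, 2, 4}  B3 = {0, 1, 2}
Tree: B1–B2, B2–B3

Checking the three conditions: (i) the bags cover all of {0, 1, 2, 3, 4}; (ii) for each edge, some bag contains both endpoints; (iii) the bags containing any fixed vertex form a subtree. All hold, so the decomposition is valid with width 3 − 1 = 2.

Yes; width 2.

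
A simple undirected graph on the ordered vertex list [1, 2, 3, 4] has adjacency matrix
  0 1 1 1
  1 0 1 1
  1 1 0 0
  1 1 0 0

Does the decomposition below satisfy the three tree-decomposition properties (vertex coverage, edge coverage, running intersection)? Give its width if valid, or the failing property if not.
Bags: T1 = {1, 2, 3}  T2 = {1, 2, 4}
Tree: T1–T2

Vertex coverage: the bags together contain {1, 2, 3, 4}, the full vertex set. Edge coverage: each edge of G has both endpoints in at least one bag. Running intersection: for every vertex, the bags containing it form a connected subtree. All three properties hold, so this is a valid tree decomposition of width max|bag| − 1 = 2, and hence tw(G) ≤ 2.

Yes; width 2.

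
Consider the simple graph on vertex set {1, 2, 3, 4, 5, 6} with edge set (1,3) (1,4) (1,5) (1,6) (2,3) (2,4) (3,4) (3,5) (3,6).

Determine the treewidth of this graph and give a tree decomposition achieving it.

Treewidth 2.
Bags: B1 = {1, 3, 4}  B2 = {2, 3, 4}  B3 = {1, 3, 5}  B4 = {1, 3, 6}
Tree: B1–B2, B1–B3, B1–B4

Every bag has size at most 3, so the width is 3 − 1 = 2 and tw(G) ≤ 2. Conversely, {1, 3, 4} is a clique of size 3, and the vertices of any clique must share a bag in every tree decomposition; so some bag has ≥ 3 vertices and tw(G) ≥ 2. Combining the bounds, tw(G) = 2.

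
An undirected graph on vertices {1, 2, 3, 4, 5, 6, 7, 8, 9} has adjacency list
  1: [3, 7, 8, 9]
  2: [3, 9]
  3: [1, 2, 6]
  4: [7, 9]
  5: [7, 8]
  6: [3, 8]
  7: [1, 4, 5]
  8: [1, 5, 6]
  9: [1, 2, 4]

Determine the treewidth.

A width-3 tree decomposition is:
Bags: B1 = {2, 3, 4, 9}  B2 = {1, 3, 4, 9}  B3 = {1, 3, 4, 7}  B4 = {1, 3, 6, 7}  B5 = {1, 6, 7, 8}  B6 = {5, 6, 7, 8}
Tree: B1–B2, B2–B3, B3–B4, B4–B5, B5–B6
Each bag holds 4 vertices, so the decomposition has width 3, which upper-bounds the treewidth. For the lower bound: the 4 vertex sets {2,4,9}, {3}, {1}, {5,6,7,8} are disjoint, each induces a connected subgraph, and every pair is joined by at least one edge of G. Contracting each set to a single vertex therefore yields K_{4} as a minor, and since treewidth is minor-monotone, tw(G) ≥ tw(K_{4}) = 3. Combining the bounds, tw(G) = 3.

3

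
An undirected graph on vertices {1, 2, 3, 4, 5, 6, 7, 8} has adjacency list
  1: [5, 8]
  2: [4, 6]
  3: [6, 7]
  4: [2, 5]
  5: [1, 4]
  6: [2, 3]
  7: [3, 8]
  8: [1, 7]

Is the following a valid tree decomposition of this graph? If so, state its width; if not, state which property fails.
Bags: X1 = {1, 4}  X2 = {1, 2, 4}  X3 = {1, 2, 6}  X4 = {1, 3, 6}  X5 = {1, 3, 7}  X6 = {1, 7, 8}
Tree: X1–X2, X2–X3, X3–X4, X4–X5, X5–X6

A tree decomposition must satisfy three properties: every vertex lies in some bag; for every edge, both endpoints lie together in some bag; and for every vertex, the bags containing it form a connected subtree. Here vertex 5 appears in no bag, so the decomposition is invalid.

No — vertex 5 appears in no bag.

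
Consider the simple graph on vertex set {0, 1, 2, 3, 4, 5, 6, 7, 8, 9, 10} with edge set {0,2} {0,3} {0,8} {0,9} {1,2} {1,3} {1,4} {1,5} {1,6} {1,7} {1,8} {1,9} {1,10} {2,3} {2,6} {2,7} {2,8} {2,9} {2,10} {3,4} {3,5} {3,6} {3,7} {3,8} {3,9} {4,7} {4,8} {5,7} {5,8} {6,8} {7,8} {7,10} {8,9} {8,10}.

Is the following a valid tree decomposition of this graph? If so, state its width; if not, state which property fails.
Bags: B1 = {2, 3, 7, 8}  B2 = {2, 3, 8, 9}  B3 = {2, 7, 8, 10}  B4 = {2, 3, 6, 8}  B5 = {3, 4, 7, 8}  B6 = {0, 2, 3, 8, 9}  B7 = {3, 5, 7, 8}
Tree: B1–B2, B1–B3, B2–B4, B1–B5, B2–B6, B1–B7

No — vertex 1 appears in no bag.

A tree decomposition must satisfy three properties: every vertex lies in some bag; for every edge, both endpoints lie together in some bag; and for every vertex, the bags containing it form a connected subtree. Here vertex 1 appears in no bag, so the decomposition is invalid.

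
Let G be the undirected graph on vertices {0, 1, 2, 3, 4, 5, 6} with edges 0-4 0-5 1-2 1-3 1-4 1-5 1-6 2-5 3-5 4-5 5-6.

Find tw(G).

2

A width-2 tree decomposition is:
Bags: B1 = {1, 5, 6}  B2 = {1, 4, 5}  B3 = {1, 2, 5}  B4 = {1, 3, 5}  B5 = {0, 4, 5}
Tree: B1–B2, B2–B3, B1–B4, B2–B5
Each bag holds 3 vertices, so the decomposition has width 2, which upper-bounds the treewidth. On the other hand G contains the 3-clique {0, 4, 5}. A clique must lie in a single bag of any decomposition, so no decomposition can have width below 2. Combining the bounds, tw(G) = 2.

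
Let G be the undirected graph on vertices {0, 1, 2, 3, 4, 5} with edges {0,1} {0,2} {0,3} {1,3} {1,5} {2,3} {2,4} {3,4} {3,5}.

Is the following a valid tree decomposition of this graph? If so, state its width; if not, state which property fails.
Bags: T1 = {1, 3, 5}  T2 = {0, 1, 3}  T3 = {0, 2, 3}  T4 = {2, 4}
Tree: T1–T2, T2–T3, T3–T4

A tree decomposition must satisfy three properties: every vertex lies in some bag; for every edge, both endpoints lie together in some bag; and for every vertex, the bags containing it form a connected subtree. Here edge (3,4) lies in no bag, so the decomposition is invalid.

No — edge (3,4) lies in no bag.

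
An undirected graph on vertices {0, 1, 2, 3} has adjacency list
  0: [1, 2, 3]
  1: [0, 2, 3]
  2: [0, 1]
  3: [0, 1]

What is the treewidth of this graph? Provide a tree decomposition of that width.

Every bag has size at most 3, so the width is 3 − 1 = 2 and tw(G) ≤ 2. Conversely, {0, 1, 2} is a clique of size 3, and the vertices of any clique must share a bag in every tree decomposition; so some bag has ≥ 3 vertices and tw(G) ≥ 2. The upper and lower bounds meet at 2, so that is the treewidth.

Treewidth 2.
One optimal decomposition is:
Bags: B1 = {0, 1, 3}  B2 = {0, 1, 2}
Tree: B1–B2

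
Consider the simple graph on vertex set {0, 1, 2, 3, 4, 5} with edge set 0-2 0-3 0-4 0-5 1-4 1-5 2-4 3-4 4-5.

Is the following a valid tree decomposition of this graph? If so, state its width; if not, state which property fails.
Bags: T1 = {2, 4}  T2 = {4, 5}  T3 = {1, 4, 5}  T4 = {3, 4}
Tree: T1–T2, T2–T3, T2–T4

A tree decomposition must satisfy three properties: every vertex lies in some bag; for every edge, both endpoints lie together in some bag; and for every vertex, the bags containing it form a connected subtree. Here vertex 0 appears in no bag, so the decomposition is invalid.

No — vertex 0 appears in no bag.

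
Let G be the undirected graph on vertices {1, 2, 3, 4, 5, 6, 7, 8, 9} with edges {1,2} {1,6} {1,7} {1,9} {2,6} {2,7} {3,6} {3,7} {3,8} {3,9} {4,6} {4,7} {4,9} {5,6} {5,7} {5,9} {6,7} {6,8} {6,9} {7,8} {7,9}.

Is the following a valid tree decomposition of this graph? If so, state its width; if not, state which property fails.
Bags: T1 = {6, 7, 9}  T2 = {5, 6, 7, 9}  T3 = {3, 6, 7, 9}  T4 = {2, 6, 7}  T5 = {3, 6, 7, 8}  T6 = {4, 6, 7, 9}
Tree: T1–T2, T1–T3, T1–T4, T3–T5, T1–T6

A tree decomposition must satisfy three properties: every vertex lies in some bag; for every edge, both endpoints lie together in some bag; and for every vertex, the bags containing it form a connected subtree. Here vertex 1 appears in no bag, so the decomposition is invalid.

No — vertex 1 appears in no bag.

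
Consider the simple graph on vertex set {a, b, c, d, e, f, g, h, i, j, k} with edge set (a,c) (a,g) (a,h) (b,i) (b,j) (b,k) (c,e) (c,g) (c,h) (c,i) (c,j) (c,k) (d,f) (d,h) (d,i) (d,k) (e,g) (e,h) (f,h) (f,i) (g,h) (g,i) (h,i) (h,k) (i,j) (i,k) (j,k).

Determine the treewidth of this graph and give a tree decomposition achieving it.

Treewidth 3.
Bags: B1 = {c, h, i, k}  B2 = {c, g, h, i}  B3 = {a, c, g, h}  B4 = {c, i, j, k}  B5 = {b, i, j, k}  B6 = {d, h, i, k}  B7 = {c, e, g, h}  B8 = {d, f, h, i}
Tree: B1–B2, B2–B3, B1–B4, B4–B5, B1–B6, B2–B7, B6–B8

The largest bag has 4 vertices, giving width 3; this decomposition certifies tw(G) ≤ 3. Conversely, {c, i, j, k} is a clique of size 4, and the vertices of any clique must share a bag in every tree decomposition; so some bag has ≥ 4 vertices and tw(G) ≥ 3. The upper and lower bounds meet at 3, so that is the treewidth.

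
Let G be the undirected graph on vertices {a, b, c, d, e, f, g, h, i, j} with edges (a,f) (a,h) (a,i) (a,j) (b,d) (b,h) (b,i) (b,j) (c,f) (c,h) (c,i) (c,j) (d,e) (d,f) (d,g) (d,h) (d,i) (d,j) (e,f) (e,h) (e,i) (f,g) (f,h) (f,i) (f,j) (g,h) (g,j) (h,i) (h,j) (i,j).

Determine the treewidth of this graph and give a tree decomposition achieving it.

Treewidth 4.
Bags: B1 = {d, f, h, i, j}  B2 = {d, f, g, h, j}  B3 = {c, f, h, i, j}  B4 = {a, f, h, i, j}  B5 = {d, e, f, h, i}  B6 = {b, d, h, i, j}
Tree: B1–B2, B1–B3, B3–B4, B1–B5, B1–B6

Each bag holds 5 vertices, so the decomposition has width 4, which upper-bounds the treewidth. For the lower bound, the 5 vertices {d, f, g, h, j} are pairwise adjacent, and any tree decomposition puts a clique entirely inside one bag — forcing width ≥ 4. Hence tw(G) = 4 exactly.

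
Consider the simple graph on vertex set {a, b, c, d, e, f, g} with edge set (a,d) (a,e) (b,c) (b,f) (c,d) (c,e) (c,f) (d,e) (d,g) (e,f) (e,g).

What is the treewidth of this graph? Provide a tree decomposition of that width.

Treewidth 2.
Bags: B1 = {d, e, g}  B2 = {c, d, e}  B3 = {c, e, f}  B4 = {a, d, e}  B5 = {b, c, f}
Tree: B1–B2, B2–B3, B1–B4, B3–B5

Each bag holds 3 vertices, so the decomposition has width 2, which upper-bounds the treewidth. On the other hand G contains the 3-clique {d, e, g}. A clique must lie in a single bag of any decomposition, so no decomposition can have width below 2. Hence tw(G) = 2 exactly.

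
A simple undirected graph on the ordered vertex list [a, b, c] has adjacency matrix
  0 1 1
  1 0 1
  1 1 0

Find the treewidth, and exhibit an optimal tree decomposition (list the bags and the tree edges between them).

Treewidth 2.
Bags: B1 = {a, b, c}
Tree: (single bag)

A single bag containing all 3 vertices is trivially a valid decomposition of width 2. Conversely, {a, b, c} is a clique of size 3, and the vertices of any clique must share a bag in every tree decomposition; so some bag has ≥ 3 vertices and tw(G) ≥ 2. Hence tw(G) = 2 exactly.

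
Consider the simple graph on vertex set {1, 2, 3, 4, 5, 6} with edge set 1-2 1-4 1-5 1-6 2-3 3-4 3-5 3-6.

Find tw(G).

A width-2 tree decomposition is:
Bags: B1 = {1, 3, 6}  B2 = {1, 3, 5}  B3 = {1, 2, 3}  B4 = {1, 3, 4}
Tree: B1–B2, B2–B3, B3–B4
The largest bag has 3 vertices, giving width 2; this decomposition certifies tw(G) ≤ 2. Since 6–3–5–1–6 is a cycle in G, G is not acyclic. Forests are exactly the graphs of treewidth ≤ 1, so tw(G) ≥ 2. Combining the bounds, tw(G) = 2.

2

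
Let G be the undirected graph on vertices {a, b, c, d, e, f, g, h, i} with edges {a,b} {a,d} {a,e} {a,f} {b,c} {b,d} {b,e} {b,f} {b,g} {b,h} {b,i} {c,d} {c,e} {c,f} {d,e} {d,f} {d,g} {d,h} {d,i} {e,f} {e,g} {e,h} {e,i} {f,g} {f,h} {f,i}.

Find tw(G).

A width-4 tree decomposition is:
Bags: B1 = {a, b, d, e, f}  B2 = {b, d, e, f, h}  B3 = {b, d, e, f, g}  B4 = {b, c, d, e, f}  B5 = {b, d, e, f, i}
Tree: B1–B2, B1–B3, B3–B4, B2–B5
The largest bag has 5 vertices, giving width 4; this decomposition certifies tw(G) ≤ 4. Conversely, {b, d, e, f, g} is a clique of size 5, and the vertices of any clique must share a bag in every tree decomposition; so some bag has ≥ 5 vertices and tw(G) ≥ 4. Combining the bounds, tw(G) = 4.

4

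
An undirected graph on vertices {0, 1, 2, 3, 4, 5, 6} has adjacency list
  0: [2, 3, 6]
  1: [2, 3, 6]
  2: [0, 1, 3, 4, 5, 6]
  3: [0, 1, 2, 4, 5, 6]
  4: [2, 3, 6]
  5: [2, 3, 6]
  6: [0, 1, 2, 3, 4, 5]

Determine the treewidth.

3

A width-3 tree decomposition is:
Bags: B1 = {1, 2, 3, 6}  B2 = {0, 2, 3, 6}  B3 = {2, 3, 4, 6}  B4 = {2, 3, 5, 6}
Tree: B1–B2, B1–B3, B2–B4
The largest bag has 4 vertices, giving width 3; this decomposition certifies tw(G) ≤ 3. Conversely, {0, 2, 3, 6} is a clique of size 4, and the vertices of any clique must share a bag in every tree decomposition; so some bag has ≥ 4 vertices and tw(G) ≥ 3. Hence tw(G) = 3 exactly.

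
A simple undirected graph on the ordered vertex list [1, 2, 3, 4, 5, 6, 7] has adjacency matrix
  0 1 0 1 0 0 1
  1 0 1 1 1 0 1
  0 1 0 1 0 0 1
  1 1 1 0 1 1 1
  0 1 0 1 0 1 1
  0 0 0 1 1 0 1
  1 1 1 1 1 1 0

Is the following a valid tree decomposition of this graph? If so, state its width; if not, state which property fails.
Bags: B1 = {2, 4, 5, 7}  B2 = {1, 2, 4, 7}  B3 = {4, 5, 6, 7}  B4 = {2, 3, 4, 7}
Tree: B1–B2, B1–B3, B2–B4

Checking the three conditions: (i) the bags cover all of {1, 2, 3, 4, 5, 6, 7}; (ii) for each edge, some bag contains both endpoints; (iii) the bags containing any fixed vertex form a subtree. All hold, so the decomposition is valid with width 4 − 1 = 3.

Yes; width 3.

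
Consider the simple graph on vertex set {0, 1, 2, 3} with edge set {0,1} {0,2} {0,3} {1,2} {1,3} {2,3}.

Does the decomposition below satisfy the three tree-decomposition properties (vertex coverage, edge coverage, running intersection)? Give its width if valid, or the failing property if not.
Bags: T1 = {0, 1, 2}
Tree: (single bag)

A tree decomposition must satisfy three properties: every vertex lies in some bag; for every edge, both endpoints lie together in some bag; and for every vertex, the bags containing it form a connected subtree. Here vertex 3 appears in no bag, so the decomposition is invalid.

No — vertex 3 appears in no bag.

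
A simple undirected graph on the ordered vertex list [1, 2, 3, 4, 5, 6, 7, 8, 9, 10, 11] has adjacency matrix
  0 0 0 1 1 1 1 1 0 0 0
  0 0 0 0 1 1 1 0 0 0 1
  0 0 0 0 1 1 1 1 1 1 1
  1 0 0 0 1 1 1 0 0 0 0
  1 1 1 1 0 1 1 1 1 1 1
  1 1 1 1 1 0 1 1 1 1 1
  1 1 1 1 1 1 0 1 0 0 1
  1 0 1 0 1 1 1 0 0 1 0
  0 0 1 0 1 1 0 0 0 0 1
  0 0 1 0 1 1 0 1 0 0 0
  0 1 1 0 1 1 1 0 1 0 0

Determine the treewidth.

4

A width-4 tree decomposition is:
Bags: B1 = {1, 5, 6, 7, 8}  B2 = {3, 5, 6, 7, 8}  B3 = {1, 4, 5, 6, 7}  B4 = {3, 5, 6, 7, 11}  B5 = {2, 5, 6, 7, 11}  B6 = {3, 5, 6, 8, 10}  B7 = {3, 5, 6, 9, 11}
Tree: B1–B2, B1–B3, B2–B4, B4–B5, B2–B6, B4–B7
Each bag holds 5 vertices, so the decomposition has width 4, which upper-bounds the treewidth. On the other hand G contains the 5-clique {3, 5, 6, 9, 11}. A clique must lie in a single bag of any decomposition, so no decomposition can have width below 4. The upper and lower bounds meet at 4, so that is the treewidth.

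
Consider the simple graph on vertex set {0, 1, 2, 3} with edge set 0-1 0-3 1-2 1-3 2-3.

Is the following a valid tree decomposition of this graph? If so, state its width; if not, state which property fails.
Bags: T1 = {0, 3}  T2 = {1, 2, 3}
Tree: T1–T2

A tree decomposition must satisfy three properties: every vertex lies in some bag; for every edge, both endpoints lie together in some bag; and for every vertex, the bags containing it form a connected subtree. Here edge (1,0) lies in no bag, so the decomposition is invalid.

No — edge (1,0) lies in no bag.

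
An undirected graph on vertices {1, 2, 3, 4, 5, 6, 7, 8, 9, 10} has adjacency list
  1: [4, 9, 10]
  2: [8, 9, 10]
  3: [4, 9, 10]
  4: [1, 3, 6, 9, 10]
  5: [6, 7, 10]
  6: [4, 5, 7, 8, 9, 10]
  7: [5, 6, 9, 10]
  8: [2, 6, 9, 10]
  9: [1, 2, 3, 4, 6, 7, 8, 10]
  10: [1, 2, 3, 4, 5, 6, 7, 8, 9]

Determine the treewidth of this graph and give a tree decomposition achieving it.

The largest bag has 4 vertices, giving width 3; this decomposition certifies tw(G) ≤ 3. Conversely, {2, 8, 9, 10} is a clique of size 4, and the vertices of any clique must share a bag in every tree decomposition; so some bag has ≥ 4 vertices and tw(G) ≥ 3. Therefore the treewidth is 3.

Treewidth 3.
Bags: B1 = {6, 7, 9, 10}  B2 = {4, 6, 9, 10}  B3 = {6, 8, 9, 10}  B4 = {5, 6, 7, 10}  B5 = {3, 4, 9, 10}  B6 = {2, 8, 9, 10}  B7 = {1, 4, 9, 10}
Tree: B1–B2, B1–B3, B1–B4, B2–B5, B3–B6, B5–B7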